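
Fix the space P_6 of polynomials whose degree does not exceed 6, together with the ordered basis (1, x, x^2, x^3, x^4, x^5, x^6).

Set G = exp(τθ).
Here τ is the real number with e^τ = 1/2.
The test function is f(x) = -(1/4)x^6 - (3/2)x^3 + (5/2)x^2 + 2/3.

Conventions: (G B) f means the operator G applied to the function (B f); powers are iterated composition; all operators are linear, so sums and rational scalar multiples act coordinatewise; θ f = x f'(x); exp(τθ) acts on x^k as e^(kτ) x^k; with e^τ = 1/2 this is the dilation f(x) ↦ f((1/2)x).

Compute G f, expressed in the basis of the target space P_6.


exp(τθ) x^k = e^(kτ) x^k; with e^τ = 1/2 this sends x^k to (1/2)^k x^k
x^2 ↦ 1/4 x^2
x^3 ↦ 1/8 x^3
x^6 ↦ 1/64 x^6
applying this coordinatewise to f: exp(τθ) f = -(1/256)x^6 - (3/16)x^3 + (5/8)x^2 + 2/3

the image equals g(x) = -(1/256)x^6 - (3/16)x^3 + (5/8)x^2 + 2/3


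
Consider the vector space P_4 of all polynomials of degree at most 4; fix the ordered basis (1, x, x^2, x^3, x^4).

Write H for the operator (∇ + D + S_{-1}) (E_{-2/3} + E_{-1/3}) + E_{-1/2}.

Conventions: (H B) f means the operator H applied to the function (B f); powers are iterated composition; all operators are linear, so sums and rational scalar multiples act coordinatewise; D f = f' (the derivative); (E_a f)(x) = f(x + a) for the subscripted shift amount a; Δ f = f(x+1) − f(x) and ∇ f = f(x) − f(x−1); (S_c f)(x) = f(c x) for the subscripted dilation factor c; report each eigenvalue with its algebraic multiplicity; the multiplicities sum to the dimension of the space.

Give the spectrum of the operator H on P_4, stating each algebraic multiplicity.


λ = -1 (multiplicity 2), λ = 3 (multiplicity 3)

image of 1: 3
image of x: -x + 5/2
image of x^2: 3x^2 + 9x - 187/36
image of x^3: -x^3 + (15/2)x^2 - (227/12)x + 63/8
image of x^4: 3x^4 + 18x^3 - (187/6)x^2 + (205/6)x - 15199/1296
the matrix is upper triangular; its diagonal is (3, -1, 3, -1, 3)
for a triangular matrix the eigenvalues are the diagonal entries, with algebraic multiplicity their repetition count


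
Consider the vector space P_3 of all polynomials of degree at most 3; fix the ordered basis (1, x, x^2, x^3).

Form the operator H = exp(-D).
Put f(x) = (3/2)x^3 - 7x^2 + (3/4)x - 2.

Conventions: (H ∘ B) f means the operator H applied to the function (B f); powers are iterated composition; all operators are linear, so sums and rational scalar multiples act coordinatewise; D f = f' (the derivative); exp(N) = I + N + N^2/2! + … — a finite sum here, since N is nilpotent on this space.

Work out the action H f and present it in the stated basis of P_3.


g(x) = (3/2)x^3 - (23/2)x^2 + (77/4)x - 45/4

order-1 term: -(9/2)x^2 + 14x - 3/4
order-2 term: (9/2)x - 7
order-3 term: -3/2
the series for exp(-D) f terminates at order 3
exp(-D) f = (3/2)x^3 - (23/2)x^2 + (77/4)x - 45/4


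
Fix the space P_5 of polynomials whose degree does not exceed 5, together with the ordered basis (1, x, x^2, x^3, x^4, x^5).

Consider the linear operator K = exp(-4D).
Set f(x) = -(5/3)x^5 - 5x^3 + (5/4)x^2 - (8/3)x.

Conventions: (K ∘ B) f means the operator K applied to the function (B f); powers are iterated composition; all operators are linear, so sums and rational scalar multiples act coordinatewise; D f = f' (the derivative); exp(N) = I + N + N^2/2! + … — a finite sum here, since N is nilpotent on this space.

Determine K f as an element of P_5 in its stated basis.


g(x) = -(5/3)x^5 + (100/3)x^4 - (815/3)x^3 + (13535/12)x^2 - 2386x + 6172/3

order-1 term: (100/3)x^4 + 60x^2 - 10x + 32/3
order-2 term: -(800/3)x^3 - 240x + 20
order-3 term: (3200/3)x^2 + 320
order-4 term: -(6400/3)x
order-5 term: 5120/3
the series for exp(-4D) f terminates at order 5
exp(-4D) f = -(5/3)x^5 + (100/3)x^4 - (815/3)x^3 + (13535/12)x^2 - 2386x + 6172/3


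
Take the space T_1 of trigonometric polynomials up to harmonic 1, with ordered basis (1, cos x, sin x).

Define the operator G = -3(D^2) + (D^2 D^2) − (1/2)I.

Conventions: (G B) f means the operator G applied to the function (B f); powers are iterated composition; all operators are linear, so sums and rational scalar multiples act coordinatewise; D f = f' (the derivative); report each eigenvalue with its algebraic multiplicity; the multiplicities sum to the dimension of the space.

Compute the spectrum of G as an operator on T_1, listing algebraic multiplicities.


λ = -1/2 (multiplicity 1), λ = 7/2 (multiplicity 2)

image of 1: -1/2
image of cos x: (7/2)cos x
image of sin x: (7/2)sin x
the matrix is diagonal; its diagonal is (-1/2, 7/2, 7/2)
for a triangular matrix the eigenvalues are the diagonal entries, with algebraic multiplicity their repetition count


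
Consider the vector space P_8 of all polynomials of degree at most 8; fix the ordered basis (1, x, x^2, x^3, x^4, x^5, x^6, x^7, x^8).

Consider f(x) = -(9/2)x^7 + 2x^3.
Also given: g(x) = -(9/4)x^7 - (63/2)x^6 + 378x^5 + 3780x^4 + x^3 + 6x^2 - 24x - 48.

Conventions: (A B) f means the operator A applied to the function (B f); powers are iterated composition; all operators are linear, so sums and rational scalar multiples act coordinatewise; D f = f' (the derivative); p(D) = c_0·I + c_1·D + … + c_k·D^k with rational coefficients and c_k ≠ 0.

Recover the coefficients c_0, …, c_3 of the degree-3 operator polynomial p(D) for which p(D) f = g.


p(D) = (1/2)·I + D − 2·D^2 − 4·D^3, i.e. c_0 = 1/2, c_1 = 1, c_2 = -2, c_3 = -4

D^0 f = -(9/2)x^7 + 2x^3
D^1 f = -(63/2)x^6 + 6x^2
D^2 f = -189x^5 + 12x
D^3 f = -945x^4 + 12
matching coefficients of g against c_0 f + c_1 Df + … from the top degree down determines the c_i
solution: c_0 = 1/2, c_1 = 1, c_2 = -2, c_3 = -4


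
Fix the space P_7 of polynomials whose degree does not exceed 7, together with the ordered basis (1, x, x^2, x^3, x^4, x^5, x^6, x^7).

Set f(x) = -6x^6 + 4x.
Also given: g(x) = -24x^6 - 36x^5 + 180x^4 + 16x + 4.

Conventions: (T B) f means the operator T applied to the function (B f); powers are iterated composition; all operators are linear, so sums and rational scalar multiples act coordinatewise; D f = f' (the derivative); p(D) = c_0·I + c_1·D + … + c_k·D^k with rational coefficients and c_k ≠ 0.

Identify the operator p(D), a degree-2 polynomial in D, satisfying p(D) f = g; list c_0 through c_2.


p(D) = 4·I + D − D^2, i.e. c_0 = 4, c_1 = 1, c_2 = -1

D^0 f = -6x^6 + 4x
D^1 f = -36x^5 + 4
D^2 f = -180x^4
matching coefficients of g against c_0 f + c_1 Df + … from the top degree down determines the c_i
solution: c_0 = 4, c_1 = 1, c_2 = -1


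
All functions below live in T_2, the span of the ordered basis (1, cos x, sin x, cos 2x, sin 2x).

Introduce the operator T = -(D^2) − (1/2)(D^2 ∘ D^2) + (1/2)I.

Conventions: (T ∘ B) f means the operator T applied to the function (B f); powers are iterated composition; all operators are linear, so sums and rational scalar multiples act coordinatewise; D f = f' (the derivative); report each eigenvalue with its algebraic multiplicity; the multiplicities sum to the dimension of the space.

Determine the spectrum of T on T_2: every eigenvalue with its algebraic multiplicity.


image of 1: 1/2
image of cos x: cos x
image of sin x: sin x
image of cos 2x: -(7/2)cos 2x
image of sin 2x: -(7/2)sin 2x
the matrix is diagonal; its diagonal is (1/2, 1, 1, -7/2, -7/2)
for a triangular matrix the eigenvalues are the diagonal entries, with algebraic multiplicity their repetition count

λ = -7/2 (multiplicity 2), λ = 1/2 (multiplicity 1), λ = 1 (multiplicity 2)


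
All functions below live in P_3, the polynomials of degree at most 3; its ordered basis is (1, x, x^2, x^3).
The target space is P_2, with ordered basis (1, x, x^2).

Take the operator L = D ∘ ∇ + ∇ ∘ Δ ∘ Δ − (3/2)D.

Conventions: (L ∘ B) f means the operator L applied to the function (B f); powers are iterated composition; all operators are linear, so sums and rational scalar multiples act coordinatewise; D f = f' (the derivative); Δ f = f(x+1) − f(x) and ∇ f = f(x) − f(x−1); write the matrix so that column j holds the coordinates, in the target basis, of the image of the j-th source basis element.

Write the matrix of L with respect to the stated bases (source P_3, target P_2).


the matrix is [[0, -3/2, 2, 3]; [0, 0, -3, 6]; [0, 0, 0, -9/2]] (rows listed top to bottom)

image of 1: 0
image of x: -3/2
image of x^2: -3x + 2
image of x^3: -(9/2)x^2 + 6x + 3
each image's coordinates form column j of the matrix


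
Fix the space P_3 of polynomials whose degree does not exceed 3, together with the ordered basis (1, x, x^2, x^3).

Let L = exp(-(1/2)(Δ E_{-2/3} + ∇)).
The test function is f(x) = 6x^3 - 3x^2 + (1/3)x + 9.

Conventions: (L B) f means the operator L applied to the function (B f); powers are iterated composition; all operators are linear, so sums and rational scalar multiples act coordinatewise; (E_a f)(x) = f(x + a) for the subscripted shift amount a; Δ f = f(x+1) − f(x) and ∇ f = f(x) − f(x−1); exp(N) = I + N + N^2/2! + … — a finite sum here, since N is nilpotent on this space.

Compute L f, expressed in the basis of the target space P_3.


g(x) = 6x^3 - 21x^2 + (109/3)x - 55/3

order-1 term: -18x^2 + 18x - 19/3
order-2 term: 18x - 15
order-3 term: -6
the series for exp(-(1/2)(Δ E_{-2/3} + ∇)) f terminates at order 3
exp(-(1/2)(Δ E_{-2/3} + ∇)) f = 6x^3 - 21x^2 + (109/3)x - 55/3


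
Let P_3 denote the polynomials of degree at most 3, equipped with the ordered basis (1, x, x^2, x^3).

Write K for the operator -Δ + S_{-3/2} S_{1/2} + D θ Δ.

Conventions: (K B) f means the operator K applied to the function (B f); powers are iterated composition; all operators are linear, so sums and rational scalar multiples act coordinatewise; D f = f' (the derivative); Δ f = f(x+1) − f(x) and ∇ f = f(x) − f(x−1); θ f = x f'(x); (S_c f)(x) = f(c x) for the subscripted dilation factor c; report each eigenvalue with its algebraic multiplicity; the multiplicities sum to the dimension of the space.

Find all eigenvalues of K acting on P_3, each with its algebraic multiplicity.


λ = -3/4 (multiplicity 1), λ = -27/64 (multiplicity 1), λ = 9/16 (multiplicity 1), λ = 1 (multiplicity 1)

image of 1: 1
image of x: -(3/4)x - 1
image of x^2: (9/16)x^2 - 2x + 1
image of x^3: -(27/64)x^3 - 3x^2 + 9x + 2
the matrix is upper triangular; its diagonal is (1, -3/4, 9/16, -27/64)
for a triangular matrix the eigenvalues are the diagonal entries, with algebraic multiplicity their repetition count


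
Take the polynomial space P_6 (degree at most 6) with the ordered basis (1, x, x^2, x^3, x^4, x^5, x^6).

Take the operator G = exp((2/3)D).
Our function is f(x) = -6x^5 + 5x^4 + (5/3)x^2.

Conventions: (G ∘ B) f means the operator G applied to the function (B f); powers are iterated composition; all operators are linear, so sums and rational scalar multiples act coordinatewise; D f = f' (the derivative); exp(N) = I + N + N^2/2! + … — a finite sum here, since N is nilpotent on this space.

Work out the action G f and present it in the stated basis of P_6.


order-1 term: -20x^4 + (40/3)x^3 + (20/9)x
order-2 term: -(80/3)x^3 + (40/3)x^2 + 20/27
order-3 term: -(160/9)x^2 + (160/27)x
order-4 term: -(160/27)x + 80/81
order-5 term: -64/81
the series for exp((2/3)D) f terminates at order 5
exp((2/3)D) f = -6x^5 - 15x^4 - (40/3)x^3 - (25/9)x^2 + (20/9)x + 76/81

g(x) = -6x^5 - 15x^4 - (40/3)x^3 - (25/9)x^2 + (20/9)x + 76/81


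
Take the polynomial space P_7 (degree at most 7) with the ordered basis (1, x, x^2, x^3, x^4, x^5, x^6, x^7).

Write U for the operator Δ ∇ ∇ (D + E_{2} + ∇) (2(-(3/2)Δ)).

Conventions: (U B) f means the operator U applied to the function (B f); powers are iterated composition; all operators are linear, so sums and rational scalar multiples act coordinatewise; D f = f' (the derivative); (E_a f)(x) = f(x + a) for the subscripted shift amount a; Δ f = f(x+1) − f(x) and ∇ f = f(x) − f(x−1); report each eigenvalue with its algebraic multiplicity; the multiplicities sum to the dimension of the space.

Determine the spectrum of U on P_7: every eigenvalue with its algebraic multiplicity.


λ = 0 (multiplicity 8)

image of 1: 0
image of x: 0
image of x^2: 0
image of x^3: 0
image of x^4: -72
image of x^5: -360x - 1440
image of x^6: -1080x^2 - 8640x - 3600
image of x^7: -2520x^3 - 30240x^2 - 25200x - 32760
the matrix is upper triangular; its diagonal is (0, 0, 0, 0, 0, 0, 0, 0)
for a triangular matrix the eigenvalues are the diagonal entries, with algebraic multiplicity their repetition count


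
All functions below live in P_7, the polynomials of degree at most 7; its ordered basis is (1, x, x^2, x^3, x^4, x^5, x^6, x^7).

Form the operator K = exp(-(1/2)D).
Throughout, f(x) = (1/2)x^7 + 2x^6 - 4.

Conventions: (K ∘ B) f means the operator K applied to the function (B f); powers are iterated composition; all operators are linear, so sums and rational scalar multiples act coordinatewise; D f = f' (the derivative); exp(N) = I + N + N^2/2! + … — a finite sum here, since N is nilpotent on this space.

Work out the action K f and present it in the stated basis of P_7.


the image equals g(x) = (1/2)x^7 + (1/4)x^6 - (27/8)x^5 + (85/16)x^4 - (125/32)x^3 + (99/64)x^2 - (41/128)x - 1017/256

order-1 term: -(7/4)x^6 - 6x^5
order-2 term: (21/8)x^5 + (15/2)x^4
order-3 term: -(35/16)x^4 - 5x^3
order-4 term: (35/32)x^3 + (15/8)x^2
order-5 term: -(21/64)x^2 - (3/8)x
order-6 term: (7/128)x + 1/32
order-7 term: -1/256
the series for exp(-(1/2)D) f terminates at order 7
exp(-(1/2)D) f = (1/2)x^7 + (1/4)x^6 - (27/8)x^5 + (85/16)x^4 - (125/32)x^3 + (99/64)x^2 - (41/128)x - 1017/256


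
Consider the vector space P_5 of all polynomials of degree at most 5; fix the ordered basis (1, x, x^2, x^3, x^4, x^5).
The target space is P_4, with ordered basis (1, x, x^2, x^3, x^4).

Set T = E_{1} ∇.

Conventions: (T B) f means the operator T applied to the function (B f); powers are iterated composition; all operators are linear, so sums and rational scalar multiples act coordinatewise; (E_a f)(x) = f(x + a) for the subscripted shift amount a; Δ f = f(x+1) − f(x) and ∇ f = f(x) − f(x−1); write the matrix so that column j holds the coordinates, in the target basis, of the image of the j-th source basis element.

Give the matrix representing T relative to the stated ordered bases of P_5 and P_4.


the matrix is [[0, 1, 1, 1, 1, 1]; [0, 0, 2, 3, 4, 5]; [0, 0, 0, 3, 6, 10]; [0, 0, 0, 0, 4, 10]; [0, 0, 0, 0, 0, 5]] (rows listed top to bottom)

image of 1: 0
image of x: 1
image of x^2: 2x + 1
image of x^3: 3x^2 + 3x + 1
image of x^4: 4x^3 + 6x^2 + 4x + 1
image of x^5: 5x^4 + 10x^3 + 10x^2 + 5x + 1
each image's coordinates form column j of the matrix


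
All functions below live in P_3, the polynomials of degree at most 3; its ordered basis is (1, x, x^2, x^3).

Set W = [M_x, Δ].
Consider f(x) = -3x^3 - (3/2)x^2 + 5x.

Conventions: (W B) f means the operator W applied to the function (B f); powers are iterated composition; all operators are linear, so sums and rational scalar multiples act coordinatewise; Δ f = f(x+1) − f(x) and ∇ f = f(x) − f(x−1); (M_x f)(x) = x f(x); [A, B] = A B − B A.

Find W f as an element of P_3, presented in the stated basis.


Δ f = -9x^2 - 12x + 1/2
M_x Δ f = -9x^3 - 12x^2 + (1/2)x
M_x f = -3x^4 - (3/2)x^3 + 5x^2
Δ M_x f = -12x^3 - (45/2)x^2 - (13/2)x + 1/2
[M_x, Δ] f = 3x^3 + (21/2)x^2 + 7x - 1/2

the result is g(x) = 3x^3 + (21/2)x^2 + 7x - 1/2


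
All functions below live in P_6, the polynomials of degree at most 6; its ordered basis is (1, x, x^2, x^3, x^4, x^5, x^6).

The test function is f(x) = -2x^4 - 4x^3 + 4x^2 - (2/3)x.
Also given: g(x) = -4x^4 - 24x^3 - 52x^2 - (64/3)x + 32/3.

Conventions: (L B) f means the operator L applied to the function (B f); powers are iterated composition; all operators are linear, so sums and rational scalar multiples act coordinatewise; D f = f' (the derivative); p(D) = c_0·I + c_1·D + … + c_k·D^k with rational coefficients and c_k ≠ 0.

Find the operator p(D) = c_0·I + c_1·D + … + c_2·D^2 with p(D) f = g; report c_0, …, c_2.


D^0 f = -2x^4 - 4x^3 + 4x^2 - (2/3)x
D^1 f = -8x^3 - 12x^2 + 8x - 2/3
D^2 f = -24x^2 - 24x + 8
matching coefficients of g against c_0 f + c_1 Df + … from the top degree down determines the c_i
solution: c_0 = 2, c_1 = 2, c_2 = 3/2

c_0 = 2, c_1 = 2, c_2 = 3/2


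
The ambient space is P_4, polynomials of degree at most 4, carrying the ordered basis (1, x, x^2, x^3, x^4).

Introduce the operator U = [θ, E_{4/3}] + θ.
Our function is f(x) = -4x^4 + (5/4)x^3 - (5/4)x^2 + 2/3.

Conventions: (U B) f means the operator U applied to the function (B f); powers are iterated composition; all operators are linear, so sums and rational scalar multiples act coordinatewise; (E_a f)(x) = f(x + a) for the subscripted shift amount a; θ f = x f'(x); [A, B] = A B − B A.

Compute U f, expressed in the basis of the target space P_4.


g(x) = -16x^4 + (301/12)x^3 + (467/6)x^2 + (934/9)x + 3736/81

E_{4/3} f = -4x^4 - (241/12)x^3 - (467/12)x^2 - (934/27)x - 910/81
θ E_{4/3} f = -16x^4 - (241/4)x^3 - (467/6)x^2 - (934/27)x
θ f = -16x^4 + (15/4)x^3 - (5/2)x^2
E_{4/3} θ f = -16x^4 - (979/12)x^3 - (949/6)x^2 - (3736/27)x - 3736/81
[θ, E_{4/3}] f = (64/3)x^3 + (241/3)x^2 + (934/9)x + 3736/81
θ f = -16x^4 + (15/4)x^3 - (5/2)x^2
([θ, E_{4/3}] + θ) f = -16x^4 + (301/12)x^3 + (467/6)x^2 + (934/9)x + 3736/81


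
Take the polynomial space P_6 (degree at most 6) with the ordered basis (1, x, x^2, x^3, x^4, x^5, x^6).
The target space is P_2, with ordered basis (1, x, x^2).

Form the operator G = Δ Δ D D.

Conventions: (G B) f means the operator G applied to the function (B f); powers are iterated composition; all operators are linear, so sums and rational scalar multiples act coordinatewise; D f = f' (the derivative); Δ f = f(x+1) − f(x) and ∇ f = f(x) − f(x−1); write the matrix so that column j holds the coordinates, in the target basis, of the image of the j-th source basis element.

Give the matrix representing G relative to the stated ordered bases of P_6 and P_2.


the matrix is [[0, 0, 0, 0, 24, 120, 420]; [0, 0, 0, 0, 0, 120, 720]; [0, 0, 0, 0, 0, 0, 360]] (rows listed top to bottom)

image of 1: 0
image of x: 0
image of x^2: 0
image of x^3: 0
image of x^4: 24
image of x^5: 120x + 120
image of x^6: 360x^2 + 720x + 420
each image's coordinates form column j of the matrix


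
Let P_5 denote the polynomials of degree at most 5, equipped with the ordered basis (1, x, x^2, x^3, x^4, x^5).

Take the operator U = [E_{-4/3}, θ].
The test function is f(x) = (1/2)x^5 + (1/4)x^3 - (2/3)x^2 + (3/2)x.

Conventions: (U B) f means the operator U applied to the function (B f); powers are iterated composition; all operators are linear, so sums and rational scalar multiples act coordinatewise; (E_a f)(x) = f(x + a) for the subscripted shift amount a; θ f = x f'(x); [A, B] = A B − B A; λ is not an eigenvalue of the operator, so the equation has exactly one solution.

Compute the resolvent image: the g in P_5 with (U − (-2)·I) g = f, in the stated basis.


the image equals g(x) = (1/4)x^5 + (5/6)x^4 - (151/72)x^3 - (163/36)x^2 + (3191/324)x + 733/162

write g with unknown coordinates in the stated basis and equate coefficients in (U − (-2)·I) g = f
solving from the highest basis element down gives g = (1/4)x^5 + (5/6)x^4 - (151/72)x^3 - (163/36)x^2 + (3191/324)x + 733/162
check: U g = -(5/3)x^4 + (40/9)x^3 + (151/18)x^2 - (1474/81)x - 733/81
so U g − (-2)·g = (1/2)x^5 + (1/4)x^3 - (2/3)x^2 + (3/2)x = f ✓


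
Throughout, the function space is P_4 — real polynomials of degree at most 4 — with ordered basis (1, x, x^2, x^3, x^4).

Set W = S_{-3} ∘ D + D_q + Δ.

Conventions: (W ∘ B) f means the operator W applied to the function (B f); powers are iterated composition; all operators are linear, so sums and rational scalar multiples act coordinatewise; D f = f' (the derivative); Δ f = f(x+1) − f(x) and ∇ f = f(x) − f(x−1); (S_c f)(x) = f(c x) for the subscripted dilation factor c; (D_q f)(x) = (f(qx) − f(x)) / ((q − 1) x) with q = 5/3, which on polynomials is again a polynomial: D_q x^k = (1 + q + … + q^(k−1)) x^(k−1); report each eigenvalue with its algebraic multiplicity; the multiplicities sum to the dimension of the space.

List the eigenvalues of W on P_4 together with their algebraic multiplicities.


λ = 0 (multiplicity 5)

image of 1: 0
image of x: 3
image of x^2: -(4/3)x + 1
image of x^3: (319/9)x^2 + 3x + 1
image of x^4: -(2536/27)x^3 + 6x^2 + 4x + 1
the matrix is upper triangular; its diagonal is (0, 0, 0, 0, 0)
for a triangular matrix the eigenvalues are the diagonal entries, with algebraic multiplicity their repetition count


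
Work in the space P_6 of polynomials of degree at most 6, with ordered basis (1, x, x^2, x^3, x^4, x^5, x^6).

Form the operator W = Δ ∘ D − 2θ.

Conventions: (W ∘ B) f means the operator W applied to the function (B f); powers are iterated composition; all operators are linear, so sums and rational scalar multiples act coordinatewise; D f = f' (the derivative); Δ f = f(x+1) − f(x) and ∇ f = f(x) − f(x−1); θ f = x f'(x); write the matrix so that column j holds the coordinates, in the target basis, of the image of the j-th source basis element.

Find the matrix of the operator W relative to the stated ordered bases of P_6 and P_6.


the matrix is [[0, 0, 2, 3, 4, 5, 6]; [0, -2, 0, 6, 12, 20, 30]; [0, 0, -4, 0, 12, 30, 60]; [0, 0, 0, -6, 0, 20, 60]; [0, 0, 0, 0, -8, 0, 30]; [0, 0, 0, 0, 0, -10, 0]; [0, 0, 0, 0, 0, 0, -12]] (rows listed top to bottom)

image of 1: 0
image of x: -2x
image of x^2: -4x^2 + 2
image of x^3: -6x^3 + 6x + 3
image of x^4: -8x^4 + 12x^2 + 12x + 4
image of x^5: -10x^5 + 20x^3 + 30x^2 + 20x + 5
image of x^6: -12x^6 + 30x^4 + 60x^3 + 60x^2 + 30x + 6
each image's coordinates form column j of the matrix


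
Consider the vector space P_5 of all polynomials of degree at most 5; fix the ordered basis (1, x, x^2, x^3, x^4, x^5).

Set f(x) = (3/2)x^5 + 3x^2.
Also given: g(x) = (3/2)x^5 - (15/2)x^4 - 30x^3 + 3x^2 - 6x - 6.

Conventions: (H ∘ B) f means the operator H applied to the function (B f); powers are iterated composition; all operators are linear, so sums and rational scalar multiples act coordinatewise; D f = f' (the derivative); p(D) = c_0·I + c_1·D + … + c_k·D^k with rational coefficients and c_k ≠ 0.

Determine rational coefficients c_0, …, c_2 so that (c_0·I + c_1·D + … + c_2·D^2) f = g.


c_0 = 1, c_1 = -1, c_2 = -1

D^0 f = (3/2)x^5 + 3x^2
D^1 f = (15/2)x^4 + 6x
D^2 f = 30x^3 + 6
matching coefficients of g against c_0 f + c_1 Df + … from the top degree down determines the c_i
solution: c_0 = 1, c_1 = -1, c_2 = -1


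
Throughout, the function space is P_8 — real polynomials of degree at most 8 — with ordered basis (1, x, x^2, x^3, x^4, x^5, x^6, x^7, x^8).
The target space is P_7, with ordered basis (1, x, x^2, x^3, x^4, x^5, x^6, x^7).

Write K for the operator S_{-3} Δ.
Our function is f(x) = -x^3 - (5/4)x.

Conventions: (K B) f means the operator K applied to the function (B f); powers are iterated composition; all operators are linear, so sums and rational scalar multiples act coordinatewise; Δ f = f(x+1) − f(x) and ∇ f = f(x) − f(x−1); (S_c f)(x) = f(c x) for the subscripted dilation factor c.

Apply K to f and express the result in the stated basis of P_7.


the image equals g(x) = -27x^2 + 9x - 9/4

Δ f = -3x^2 - 3x - 9/4
S_{-3} Δ f = -27x^2 + 9x - 9/4


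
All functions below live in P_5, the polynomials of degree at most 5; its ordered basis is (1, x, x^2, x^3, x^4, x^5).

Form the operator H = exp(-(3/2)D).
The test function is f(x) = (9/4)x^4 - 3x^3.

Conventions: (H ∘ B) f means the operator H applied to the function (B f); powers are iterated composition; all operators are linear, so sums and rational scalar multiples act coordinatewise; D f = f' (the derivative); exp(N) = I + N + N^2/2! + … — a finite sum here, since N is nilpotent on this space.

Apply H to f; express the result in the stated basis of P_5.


order-1 term: -(27/2)x^3 + (27/2)x^2
order-2 term: (243/8)x^2 - (81/4)x
order-3 term: -(243/8)x + 81/8
order-4 term: 729/64
the series for exp(-(3/2)D) f terminates at order 4
exp(-(3/2)D) f = (9/4)x^4 - (33/2)x^3 + (351/8)x^2 - (405/8)x + 1377/64

the image equals g(x) = (9/4)x^4 - (33/2)x^3 + (351/8)x^2 - (405/8)x + 1377/64


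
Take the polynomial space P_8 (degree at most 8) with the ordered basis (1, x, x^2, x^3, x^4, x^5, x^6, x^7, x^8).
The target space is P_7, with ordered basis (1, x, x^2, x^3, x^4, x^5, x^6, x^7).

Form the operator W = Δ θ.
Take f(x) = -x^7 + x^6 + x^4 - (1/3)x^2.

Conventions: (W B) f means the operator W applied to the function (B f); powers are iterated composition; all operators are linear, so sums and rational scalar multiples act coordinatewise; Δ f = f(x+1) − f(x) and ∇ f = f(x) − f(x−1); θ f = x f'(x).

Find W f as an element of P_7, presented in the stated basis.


the result is g(x) = -49x^6 - 111x^5 - 155x^4 - 109x^3 - 33x^2 + (5/3)x + 7/3

θ f = -7x^7 + 6x^6 + 4x^4 - (2/3)x^2
Δ θ f = -49x^6 - 111x^5 - 155x^4 - 109x^3 - 33x^2 + (5/3)x + 7/3


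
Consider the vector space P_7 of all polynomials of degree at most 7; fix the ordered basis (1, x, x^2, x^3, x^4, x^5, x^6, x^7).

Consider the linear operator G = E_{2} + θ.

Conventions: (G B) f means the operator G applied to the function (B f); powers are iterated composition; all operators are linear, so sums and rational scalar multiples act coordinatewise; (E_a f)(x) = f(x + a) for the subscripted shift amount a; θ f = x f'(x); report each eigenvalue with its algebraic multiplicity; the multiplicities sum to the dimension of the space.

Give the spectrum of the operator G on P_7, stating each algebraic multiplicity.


λ = 1 (multiplicity 1), λ = 2 (multiplicity 1), λ = 3 (multiplicity 1), λ = 4 (multiplicity 1), λ = 5 (multiplicity 1), λ = 6 (multiplicity 1), λ = 7 (multiplicity 1), λ = 8 (multiplicity 1)

image of 1: 1
image of x: 2x + 2
image of x^2: 3x^2 + 4x + 4
image of x^3: 4x^3 + 6x^2 + 12x + 8
image of x^4: 5x^4 + 8x^3 + 24x^2 + 32x + 16
image of x^5: 6x^5 + 10x^4 + 40x^3 + 80x^2 + 80x + 32
image of x^6: 7x^6 + 12x^5 + 60x^4 + 160x^3 + 240x^2 + 192x + 64
image of x^7: 8x^7 + 14x^6 + 84x^5 + 280x^4 + 560x^3 + 672x^2 + 448x + 128
the matrix is upper triangular; its diagonal is (1, 2, 3, 4, 5, 6, 7, 8)
for a triangular matrix the eigenvalues are the diagonal entries, with algebraic multiplicity their repetition count


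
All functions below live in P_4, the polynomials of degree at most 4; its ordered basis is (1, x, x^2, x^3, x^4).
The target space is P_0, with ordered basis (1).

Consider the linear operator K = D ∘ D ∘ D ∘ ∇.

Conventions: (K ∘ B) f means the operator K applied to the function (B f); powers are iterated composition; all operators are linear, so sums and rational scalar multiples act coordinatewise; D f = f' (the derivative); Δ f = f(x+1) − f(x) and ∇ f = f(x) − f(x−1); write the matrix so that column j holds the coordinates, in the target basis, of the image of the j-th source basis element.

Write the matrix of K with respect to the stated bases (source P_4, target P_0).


the matrix is [[0, 0, 0, 0, 24]] (rows listed top to bottom)

image of 1: 0
image of x: 0
image of x^2: 0
image of x^3: 0
image of x^4: 24
each image's coordinates form column j of the matrix


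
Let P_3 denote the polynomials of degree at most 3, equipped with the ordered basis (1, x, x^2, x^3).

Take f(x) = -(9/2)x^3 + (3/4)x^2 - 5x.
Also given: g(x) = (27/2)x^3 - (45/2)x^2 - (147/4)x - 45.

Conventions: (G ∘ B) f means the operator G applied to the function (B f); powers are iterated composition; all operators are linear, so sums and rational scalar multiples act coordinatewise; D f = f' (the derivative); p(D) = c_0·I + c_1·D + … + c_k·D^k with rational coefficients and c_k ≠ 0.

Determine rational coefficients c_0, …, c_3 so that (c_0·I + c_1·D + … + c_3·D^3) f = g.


D^0 f = -(9/2)x^3 + (3/4)x^2 - 5x
D^1 f = -(27/2)x^2 + (3/2)x - 5
D^2 f = -27x + 3/2
D^3 f = -27
matching coefficients of g against c_0 f + c_1 Df + … from the top degree down determines the c_i
solution: c_0 = -3, c_1 = 3/2, c_2 = 2, c_3 = 3/2

c_0 = -3, c_1 = 3/2, c_2 = 2, c_3 = 3/2


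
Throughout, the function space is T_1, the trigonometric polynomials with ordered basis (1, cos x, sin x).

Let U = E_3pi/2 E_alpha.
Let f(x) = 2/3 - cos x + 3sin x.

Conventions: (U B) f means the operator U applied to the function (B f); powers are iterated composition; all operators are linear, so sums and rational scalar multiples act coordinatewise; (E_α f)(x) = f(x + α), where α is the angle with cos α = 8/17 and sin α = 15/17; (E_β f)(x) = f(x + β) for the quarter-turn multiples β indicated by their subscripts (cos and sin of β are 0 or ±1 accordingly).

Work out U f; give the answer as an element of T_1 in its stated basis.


E_alpha f = 2/3 + (37/17)cos x + (39/17)sin x
E_3pi/2 E_alpha f = 2/3 - (39/17)cos x + (37/17)sin x

the result is g(x) = 2/3 - (39/17)cos x + (37/17)sin x


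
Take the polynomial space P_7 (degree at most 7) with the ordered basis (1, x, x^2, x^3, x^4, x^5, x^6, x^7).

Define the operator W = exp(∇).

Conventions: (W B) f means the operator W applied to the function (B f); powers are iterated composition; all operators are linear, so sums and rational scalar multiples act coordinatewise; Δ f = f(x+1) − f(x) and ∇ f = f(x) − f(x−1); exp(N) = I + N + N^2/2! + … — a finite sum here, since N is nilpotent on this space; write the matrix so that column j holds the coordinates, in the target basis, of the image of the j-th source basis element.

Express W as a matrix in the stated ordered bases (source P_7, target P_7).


the matrix is [[1, 1, 0, -1, 1, 2, -9, 9]; [0, 1, 2, 0, -4, 5, 12, -63]; [0, 0, 1, 3, 0, -10, 15, 42]; [0, 0, 0, 1, 4, 0, -20, 35]; [0, 0, 0, 0, 1, 5, 0, -35]; [0, 0, 0, 0, 0, 1, 6, 0]; [0, 0, 0, 0, 0, 0, 1, 7]; [0, 0, 0, 0, 0, 0, 0, 1]] (rows listed top to bottom)

image of 1: 1
image of x: x + 1
image of x^2: x^2 + 2x
image of x^3: x^3 + 3x^2 - 1
image of x^4: x^4 + 4x^3 - 4x + 1
image of x^5: x^5 + 5x^4 - 10x^2 + 5x + 2
image of x^6: x^6 + 6x^5 - 20x^3 + 15x^2 + 12x - 9
image of x^7: x^7 + 7x^6 - 35x^4 + 35x^3 + 42x^2 - 63x + 9
each image's coordinates form column j of the matrix


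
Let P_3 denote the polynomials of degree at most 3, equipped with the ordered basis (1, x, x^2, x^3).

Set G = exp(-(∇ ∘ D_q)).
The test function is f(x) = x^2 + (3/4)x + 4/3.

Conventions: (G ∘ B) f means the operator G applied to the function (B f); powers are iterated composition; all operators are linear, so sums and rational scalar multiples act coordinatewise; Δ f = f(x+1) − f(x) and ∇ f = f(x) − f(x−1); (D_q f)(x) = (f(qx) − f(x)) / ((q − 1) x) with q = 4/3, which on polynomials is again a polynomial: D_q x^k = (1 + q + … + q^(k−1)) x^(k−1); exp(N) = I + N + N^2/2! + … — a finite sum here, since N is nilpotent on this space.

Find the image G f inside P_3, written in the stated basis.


order-1 term: -7/3
the series for exp(-(∇ ∘ D_q)) f terminates at order 1
exp(-(∇ ∘ D_q)) f = x^2 + (3/4)x - 1

g(x) = x^2 + (3/4)x - 1


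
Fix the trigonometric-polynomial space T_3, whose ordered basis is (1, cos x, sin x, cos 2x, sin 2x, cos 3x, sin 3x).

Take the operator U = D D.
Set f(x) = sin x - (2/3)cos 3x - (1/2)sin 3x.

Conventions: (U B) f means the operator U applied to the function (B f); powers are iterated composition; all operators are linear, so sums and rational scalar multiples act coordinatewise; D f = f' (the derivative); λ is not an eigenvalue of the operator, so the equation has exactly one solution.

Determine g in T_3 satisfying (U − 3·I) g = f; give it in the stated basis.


write g with unknown coordinates in the stated basis and equate coefficients in (U − 3·I) g = f
solving from the highest basis element down gives g = -(1/4)sin x + (1/18)cos 3x + (1/24)sin 3x
check: U g = (1/4)sin x - (1/2)cos 3x - (3/8)sin 3x
so U g − 3·g = sin x - (2/3)cos 3x - (1/2)sin 3x = f ✓

g(x) = -(1/4)sin x + (1/18)cos 3x + (1/24)sin 3x


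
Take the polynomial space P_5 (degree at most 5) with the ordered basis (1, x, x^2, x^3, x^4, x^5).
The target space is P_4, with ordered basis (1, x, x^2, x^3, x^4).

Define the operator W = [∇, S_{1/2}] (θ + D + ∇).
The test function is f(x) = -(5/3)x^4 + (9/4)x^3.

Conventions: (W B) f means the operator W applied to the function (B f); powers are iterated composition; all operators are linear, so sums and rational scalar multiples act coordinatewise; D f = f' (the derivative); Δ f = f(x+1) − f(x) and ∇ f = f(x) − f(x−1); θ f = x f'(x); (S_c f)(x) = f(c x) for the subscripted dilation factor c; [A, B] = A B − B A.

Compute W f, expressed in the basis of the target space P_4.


g(x) = (5/3)x^3 - (161/32)x^2 - (719/96)x + 763/32

θ f = -(20/3)x^4 + (27/4)x^3
D f = -(20/3)x^3 + (27/4)x^2
∇ f = -(20/3)x^3 + (67/4)x^2 - (161/12)x + 47/12
(θ + D + ∇) f = -(20/3)x^4 - (79/12)x^3 + (47/2)x^2 - (161/12)x + 47/12
S_{1/2} (θ + D + ∇) f = -(5/12)x^4 - (79/96)x^3 + (47/8)x^2 - (161/24)x + 47/12
∇ S_{1/2} (θ + D + ∇) f = -(5/3)x^3 + (1/32)x^2 + (1205/96)x - 1247/96
∇ (θ + D + ∇) f = -(80/3)x^3 + (81/4)x^2 + (481/12)x - 221/6
S_{1/2} ∇ (θ + D + ∇) f = -(10/3)x^3 + (81/16)x^2 + (481/24)x - 221/6
[∇, S_{1/2}] (θ + D + ∇) f = (5/3)x^3 - (161/32)x^2 - (719/96)x + 763/32


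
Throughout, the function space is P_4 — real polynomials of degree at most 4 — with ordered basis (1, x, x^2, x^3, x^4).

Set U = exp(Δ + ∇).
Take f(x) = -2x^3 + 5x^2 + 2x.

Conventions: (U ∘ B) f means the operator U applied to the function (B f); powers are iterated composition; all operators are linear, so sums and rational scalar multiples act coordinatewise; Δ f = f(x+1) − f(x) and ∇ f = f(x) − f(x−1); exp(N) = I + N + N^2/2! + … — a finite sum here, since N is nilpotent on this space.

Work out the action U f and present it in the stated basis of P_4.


order-1 term: -12x^2 + 20x
order-2 term: -24x + 20
order-3 term: -16
the series for exp(Δ + ∇) f terminates at order 3
exp(Δ + ∇) f = -2x^3 - 7x^2 - 2x + 4

the result is g(x) = -2x^3 - 7x^2 - 2x + 4


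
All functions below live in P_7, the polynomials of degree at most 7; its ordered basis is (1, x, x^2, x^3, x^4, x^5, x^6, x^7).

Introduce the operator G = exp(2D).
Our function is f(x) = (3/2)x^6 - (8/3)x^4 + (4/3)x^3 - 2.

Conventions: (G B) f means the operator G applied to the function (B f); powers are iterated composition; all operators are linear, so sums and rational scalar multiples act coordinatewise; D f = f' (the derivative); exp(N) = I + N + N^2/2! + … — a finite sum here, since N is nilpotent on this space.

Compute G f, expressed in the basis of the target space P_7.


order-1 term: 18x^5 - (64/3)x^3 + 8x^2
order-2 term: 90x^4 - 64x^2 + 16x
order-3 term: 240x^3 - (256/3)x + 32/3
order-4 term: 360x^2 - 128/3
order-5 term: 288x
order-6 term: 96
the series for exp(2D) f terminates at order 6
exp(2D) f = (3/2)x^6 + 18x^5 + (262/3)x^4 + 220x^3 + 304x^2 + (656/3)x + 62

the result is g(x) = (3/2)x^6 + 18x^5 + (262/3)x^4 + 220x^3 + 304x^2 + (656/3)x + 62


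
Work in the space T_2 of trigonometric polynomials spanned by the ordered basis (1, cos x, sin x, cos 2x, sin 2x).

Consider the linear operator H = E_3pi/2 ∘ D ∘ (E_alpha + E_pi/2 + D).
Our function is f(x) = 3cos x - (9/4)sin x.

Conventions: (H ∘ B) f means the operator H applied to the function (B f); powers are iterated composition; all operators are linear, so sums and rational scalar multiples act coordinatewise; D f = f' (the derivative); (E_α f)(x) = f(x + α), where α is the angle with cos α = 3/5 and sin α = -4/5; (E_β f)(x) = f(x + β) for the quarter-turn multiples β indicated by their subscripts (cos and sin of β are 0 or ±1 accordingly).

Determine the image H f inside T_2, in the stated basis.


the result is g(x) = -(9/10)cos x - (99/20)sin x

E_alpha f = (18/5)cos x + (21/20)sin x
E_pi/2 f = -(9/4)cos x - 3sin x
D f = -(9/4)cos x - 3sin x
(E_alpha + E_pi/2 + D) f = -(9/10)cos x - (99/20)sin x
D (E_alpha + E_pi/2 + D) f = -(99/20)cos x + (9/10)sin x
E_3pi/2 D (E_alpha + E_pi/2 + D) f = -(9/10)cos x - (99/20)sin x


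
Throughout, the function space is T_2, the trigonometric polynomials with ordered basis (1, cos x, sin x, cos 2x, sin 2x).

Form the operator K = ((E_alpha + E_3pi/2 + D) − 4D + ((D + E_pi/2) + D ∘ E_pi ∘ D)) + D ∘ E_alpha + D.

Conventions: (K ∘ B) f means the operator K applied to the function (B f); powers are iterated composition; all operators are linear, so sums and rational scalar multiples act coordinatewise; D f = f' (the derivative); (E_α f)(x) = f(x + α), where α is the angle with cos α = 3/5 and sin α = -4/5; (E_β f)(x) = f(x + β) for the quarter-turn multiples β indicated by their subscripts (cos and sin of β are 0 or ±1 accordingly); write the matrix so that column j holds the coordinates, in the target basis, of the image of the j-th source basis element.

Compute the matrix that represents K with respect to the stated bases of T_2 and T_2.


the matrix is [[3, 0, 0, 0, 0]; [0, 12/5, -6/5, 0, 0]; [0, 6/5, 12/5, 0, 0]; [0, 0, 0, -109/25, -88/25]; [0, 0, 0, 88/25, -109/25]] (rows listed top to bottom)

image of 1: 3
image of cos x: (12/5)cos x + (6/5)sin x
image of sin x: -(6/5)cos x + (12/5)sin x
image of cos 2x: -(109/25)cos 2x + (88/25)sin 2x
image of sin 2x: -(88/25)cos 2x - (109/25)sin 2x
each image's coordinates form column j of the matrix


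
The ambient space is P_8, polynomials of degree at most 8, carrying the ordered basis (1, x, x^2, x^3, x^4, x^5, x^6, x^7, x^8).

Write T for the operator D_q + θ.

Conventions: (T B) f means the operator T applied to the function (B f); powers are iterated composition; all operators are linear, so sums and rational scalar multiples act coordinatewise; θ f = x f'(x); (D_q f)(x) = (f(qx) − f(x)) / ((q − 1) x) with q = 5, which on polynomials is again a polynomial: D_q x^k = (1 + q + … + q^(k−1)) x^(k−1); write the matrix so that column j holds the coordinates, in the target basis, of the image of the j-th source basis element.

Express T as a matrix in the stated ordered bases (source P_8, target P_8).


image of 1: 0
image of x: x + 1
image of x^2: 2x^2 + 6x
image of x^3: 3x^3 + 31x^2
image of x^4: 4x^4 + 156x^3
image of x^5: 5x^5 + 781x^4
image of x^6: 6x^6 + 3906x^5
image of x^7: 7x^7 + 19531x^6
image of x^8: 8x^8 + 97656x^7
each image's coordinates form column j of the matrix

the matrix is [[0, 1, 0, 0, 0, 0, 0, 0, 0]; [0, 1, 6, 0, 0, 0, 0, 0, 0]; [0, 0, 2, 31, 0, 0, 0, 0, 0]; [0, 0, 0, 3, 156, 0, 0, 0, 0]; [0, 0, 0, 0, 4, 781, 0, 0, 0]; [0, 0, 0, 0, 0, 5, 3906, 0, 0]; [0, 0, 0, 0, 0, 0, 6, 19531, 0]; [0, 0, 0, 0, 0, 0, 0, 7, 97656]; [0, 0, 0, 0, 0, 0, 0, 0, 8]] (rows listed top to bottom)


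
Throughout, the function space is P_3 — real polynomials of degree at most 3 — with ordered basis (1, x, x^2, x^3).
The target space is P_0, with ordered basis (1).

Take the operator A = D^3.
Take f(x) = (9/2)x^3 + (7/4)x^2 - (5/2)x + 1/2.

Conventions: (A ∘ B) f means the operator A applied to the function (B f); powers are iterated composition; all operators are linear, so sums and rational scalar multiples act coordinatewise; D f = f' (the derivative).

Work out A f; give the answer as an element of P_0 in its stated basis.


g(x) = 27

D f = (27/2)x^2 + (7/2)x - 5/2
D D f = 27x + 7/2
D D D f = 27


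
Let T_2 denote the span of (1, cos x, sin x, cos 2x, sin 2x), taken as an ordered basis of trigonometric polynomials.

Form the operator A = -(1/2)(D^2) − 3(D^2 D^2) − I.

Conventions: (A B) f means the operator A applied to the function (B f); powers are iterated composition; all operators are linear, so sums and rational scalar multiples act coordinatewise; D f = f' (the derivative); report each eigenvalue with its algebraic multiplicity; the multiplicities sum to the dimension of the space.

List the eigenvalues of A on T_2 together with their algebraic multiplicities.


image of 1: -1
image of cos x: -(7/2)cos x
image of sin x: -(7/2)sin x
image of cos 2x: -47cos 2x
image of sin 2x: -47sin 2x
the matrix is diagonal; its diagonal is (-1, -7/2, -7/2, -47, -47)
for a triangular matrix the eigenvalues are the diagonal entries, with algebraic multiplicity their repetition count

λ = -47 (multiplicity 2), λ = -7/2 (multiplicity 2), λ = -1 (multiplicity 1)
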